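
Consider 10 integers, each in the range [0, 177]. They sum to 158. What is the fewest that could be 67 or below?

Let j be the number exceeding 67. Then the total is ≥ 68·j + 0·(10 − j) = 0 + 68j.
So 68j ≤ 158 and j ≤ 2; hence at least 10 − 2 = 8 are ≤ 67.
Exactly 8 works: 8 values at 0 and 2 at 68 total 136; raise one of the low values by 22 (still ≤ 67) to hit 158.

8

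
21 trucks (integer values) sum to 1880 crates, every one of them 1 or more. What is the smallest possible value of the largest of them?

90

Some value must be at least ⌈1880/21⌉ = 90, since 21 × 89 = 1869 < 1880.
Equality holds with 11 values of 90 and 10 values of 89.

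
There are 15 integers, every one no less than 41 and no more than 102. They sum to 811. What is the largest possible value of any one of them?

To make one integer as large as possible, make the other 14 as small as possible.
The other 14 contribute at least 14 × 41 = 574, leaving at most 811 − 574 = 237.
But each integer is capped at 102, so the maximum is 102.
Achievable: one at 102 and the other 14 totalling 709, which fits since 14 × 41 ≤ 709 ≤ 14 × 102.

102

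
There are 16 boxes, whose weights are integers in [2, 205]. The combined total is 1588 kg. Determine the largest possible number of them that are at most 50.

10

Each value at 50 or below falls at least 205 − 50 = 155 short of the ceiling 205.
The ceiling total is 16 × 205 = 3280, and we need 1588, so at most ⌊(3280 − 1588)/155⌋ = 10 can be that low.
k = 10 is achieved by 10 values at 50 and 6 at 205, total 1730; lower one of the 205's by 142 (still > 50) to reach 1588.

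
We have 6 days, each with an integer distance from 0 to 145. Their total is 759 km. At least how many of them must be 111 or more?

3

If only k of them are at least 111, the other 6 − k are at most 110, so the total is at most k·145 + (6 − k)·110.
This must reach 759, so k·145 + (6 − k)·110 ≥ 759, giving k ≥ 3.
Exactly 3 works: 3 values at 145 and 3 at 110 total 765; lower one of the high values by 6 (still ≥ 111) to hit 759.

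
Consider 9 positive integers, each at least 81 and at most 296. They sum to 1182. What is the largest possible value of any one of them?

296

To make one integer as large as possible, make the other 8 as small as possible.
The other 8 contribute at least 8 × 81 = 648, leaving at most 1182 − 648 = 534.
But each integer is capped at 296, so the maximum is 296.
Achievable: one at 296 and the other 8 totalling 886, which fits since 8 × 81 ≤ 886 ≤ 8 × 296.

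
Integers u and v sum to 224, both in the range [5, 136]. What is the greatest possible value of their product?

12544

uv = u(224 − u) is maximized when u is as near 224/2 as the bounds allow.
Taking u = 112 and v = 112 (both in [5, 136]) gives uv = 12544.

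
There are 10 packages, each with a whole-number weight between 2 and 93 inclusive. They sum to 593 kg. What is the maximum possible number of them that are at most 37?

Each value at 37 or below falls at least 93 − 37 = 56 short of the ceiling 93.
The ceiling total is 10 × 93 = 930, and we need 593, so at most ⌊(930 − 593)/56⌋ = 6 can be that low.
k = 6 is achieved by 6 values at 37 and 4 at 93, total 594; lower one of the 93's by 1 (still > 37) to reach 593.

6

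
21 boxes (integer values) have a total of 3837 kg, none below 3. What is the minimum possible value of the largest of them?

Some value must be at least ⌈3837/21⌉ = 183, since 21 × 182 = 3822 < 3837.
Achievable: 15 of them at 183 and 6 at 182 total 3837.

183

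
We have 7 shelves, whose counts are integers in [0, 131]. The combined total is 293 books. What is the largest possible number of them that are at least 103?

2

If k of the values are ≥ 103, the total is ≥ 103k + 0(7 − k).
Setting 103k + 0(7 − k) ≤ 293 gives 103k ≤ 293, so k ≤ 2.
k = 2 is achieved by 2 values at 103 and 5 at 0, total 206; add 87 to one value (staying below 103) to reach 293.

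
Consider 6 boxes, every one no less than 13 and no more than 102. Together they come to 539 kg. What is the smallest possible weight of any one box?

29

Minimizing one value means maximizing the remaining 5.
The other 5 contribute at most 5 × 102 = 510, leaving at least 539 − 510 = 29.
Since 29 ≥ 13, this is achievable: one at 29 and 5 at 102.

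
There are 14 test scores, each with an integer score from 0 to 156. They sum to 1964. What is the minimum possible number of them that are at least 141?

1

Suppose at most 14 − j of them reach 141; then j values are ≤ 140 and the rest ≤ 156.
The total is then ≤ 140·j + 156·(14 − j) = 2184 − 16j. For this to be ≥ 1964 we need j ≤ 13, so at least 14 − 13 = 1 must reach 141.
Exactly 1 works: 1 value at 156 and 13 at 140 total 1976; lower one of the high values by 12 (still ≥ 141) to hit 1964.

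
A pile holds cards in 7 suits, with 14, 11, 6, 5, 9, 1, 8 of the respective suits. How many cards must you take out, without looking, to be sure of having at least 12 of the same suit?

In the worst case you take as many as possible of each suit without reaching 12: 11 + 11 + 6 + 5 + 9 + 1 + 8 = 51.
The next one must give 12 of some suit, so 51 + 1 = 52.

52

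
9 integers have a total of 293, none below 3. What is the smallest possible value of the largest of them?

If every one of the 9 were at most 32, the total would be at most 9 × 32 = 288 < 293.
Taking 4 copies of 32 and 5 copies of 33 gives exactly 293, so 33 is attained.

33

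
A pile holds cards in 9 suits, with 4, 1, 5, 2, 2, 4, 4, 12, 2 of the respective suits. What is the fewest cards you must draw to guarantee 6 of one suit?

30

In the worst case you take as many as possible of each suit without reaching 6: 4 + 1 + 5 + 2 + 2 + 4 + 4 + 5 + 2 = 29.
The next one must give 6 of some suit, so 29 + 1 = 30.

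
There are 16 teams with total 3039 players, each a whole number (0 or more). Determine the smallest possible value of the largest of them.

If every one of the 16 were at most 189, the total would be at most 16 × 189 = 3024 < 3039.
Achievable: 15 of them at 190 and 1 at 189 total 3039.

190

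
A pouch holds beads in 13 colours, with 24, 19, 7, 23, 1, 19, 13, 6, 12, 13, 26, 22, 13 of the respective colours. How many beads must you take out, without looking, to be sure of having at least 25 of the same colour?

In the worst case you take as many as possible of each colour without reaching 25: 24 + 19 + 7 + 23 + 1 + 19 + 13 + 6 + 12 + 13 + 24 + 22 + 13 = 196.
The next one must give 25 of some colour, so 196 + 1 = 197.

197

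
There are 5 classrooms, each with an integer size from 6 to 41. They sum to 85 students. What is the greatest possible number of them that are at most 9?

Each value at 9 or below falls at least 41 − 9 = 32 short of the ceiling 41.
The ceiling total is 5 × 41 = 205, and we need 85, so at most ⌊(205 − 85)/32⌋ = 3 can be that low.
k = 3 is achieved by 3 values at 9 and 2 at 41, total 109; lower one of the 41's by 24 (still > 9) to reach 85.

3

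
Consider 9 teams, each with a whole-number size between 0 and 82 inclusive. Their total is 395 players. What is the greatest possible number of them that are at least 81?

With k values at 81 or above and the rest at least 0, the sum is at least 0 + 81k.
Since the sum is 395, we need 81k ≤ 395, i.e. k ≤ 4.
k = 4 is achieved by 4 values at 81 and 5 at 0, total 324; add 71 to one value (staying below 81) to reach 395.

4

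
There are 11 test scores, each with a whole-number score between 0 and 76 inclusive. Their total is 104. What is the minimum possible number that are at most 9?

Let j be the number exceeding 9. Then the total is ≥ 10·j + 0·(11 − j) = 0 + 10j.
So 10j ≤ 104 and j ≤ 10; hence at least 11 − 10 = 1 are ≤ 9.
Exactly 1 works: 1 value at 0 and 10 at 10 total 100; raise one of the low values by 4 (still ≤ 9) to hit 104.

1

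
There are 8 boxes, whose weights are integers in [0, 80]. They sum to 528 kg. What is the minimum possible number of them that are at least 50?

Suppose at most 8 − j of them reach 50; then j values are ≤ 49 and the rest ≤ 80.
The total is then ≤ 49·j + 80·(8 − j) = 640 − 31j. For this to be ≥ 528 we need j ≤ 3, so at least 8 − 3 = 5 must reach 50.
Exactly 5 works: 5 values at 80 and 3 at 49 total 547; lower one of the high values by 19 (still ≥ 50) to hit 528.

5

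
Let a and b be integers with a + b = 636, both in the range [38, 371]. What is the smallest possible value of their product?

Since a + b is fixed, pushing one of them to its bound minimizes the product.
The extreme feasible split is a = 265, b = 371, giving ab = 98315.

98315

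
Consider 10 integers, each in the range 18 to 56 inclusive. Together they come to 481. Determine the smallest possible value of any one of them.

18

Minimizing one value means maximizing the remaining 9.
The other 9 can take up 9 × 56 = 504 ≥ 481 − 18, so one integer can sit at its floor of 18.
Achievable: one at 18 and the other 9 totalling 463, which fits since 9 × 18 ≤ 463 ≤ 9 × 56.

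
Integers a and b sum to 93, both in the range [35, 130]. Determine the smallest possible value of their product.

2030

ab = a(93 − a) is concave in a, so over [35, 58] it is minimized at an endpoint.
The extreme feasible split is a = 35, b = 58, giving ab = 2030.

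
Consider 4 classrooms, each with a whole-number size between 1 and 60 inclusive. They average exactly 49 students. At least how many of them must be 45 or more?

The total is 4 × 49 = 196.
Suppose at most 4 − j of them reach 45; then j values are ≤ 44 and the rest ≤ 60.
The total is then ≤ 44·j + 60·(4 − j) = 240 − 16j. For this to be ≥ 196 we need j ≤ 2, so at least 4 − 2 = 2 must reach 45.
Exactly 2 works: 2 values at 60 and 2 at 44 total 208; lower one of the high values by 12 (still ≥ 45) to hit 196.

2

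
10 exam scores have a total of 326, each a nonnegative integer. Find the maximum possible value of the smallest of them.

32

If every one of the 10 were at least 33, the total would be at least 10 × 33 = 330 > 326.
Equality holds with 4 values of 32 and 6 values of 33.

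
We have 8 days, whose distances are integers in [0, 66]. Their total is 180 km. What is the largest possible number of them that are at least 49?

3

With k values at 49 or above and the rest at least 0, the sum is at least 0 + 49k.
Since the sum is 180, we need 49k ≤ 180, i.e. k ≤ 3.
k = 3 is achieved by 3 values at 49 and 5 at 0, total 147; add 33 to one value (staying below 49) to reach 180.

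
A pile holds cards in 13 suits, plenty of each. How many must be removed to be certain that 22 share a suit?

274

In the worst case you draw 21 of each of the 13 suits: 13 × 21 = 273.
One more forces 22 of some suit, so 273 + 1 = 274.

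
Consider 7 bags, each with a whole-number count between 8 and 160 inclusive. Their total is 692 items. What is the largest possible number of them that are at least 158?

4

If k of the values are ≥ 158, the total is ≥ 158k + 8(7 − k).
Setting 158k + 8(7 − k) ≤ 692 gives 150k ≤ 636, so k ≤ 4.
k = 4 is achieved by 4 values at 158 and 3 at 8, total 656; add 36 to one value (staying below 158) to reach 692.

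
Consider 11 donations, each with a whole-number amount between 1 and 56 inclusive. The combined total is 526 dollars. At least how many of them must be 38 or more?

7

Each value short of 38 is at most 37, costing at least 56 − 37 = 19 against the maximum total of 616.
We can afford to lose at most 616 − 526 = 90, so at most ⌊90/19⌋ = 4 fall short, and at least 7 are ≥ 38.
Exactly 7 works: 7 values at 56 and 4 at 37 total 540; lower one of the high values by 14 (still ≥ 38) to hit 526.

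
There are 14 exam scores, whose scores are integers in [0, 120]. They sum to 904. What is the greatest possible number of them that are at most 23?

Suppose k of them are at most 23. Those contribute at most 23 each and the rest at most 120 each.
So the total is at most 23k + 120(14 − k) = 1680 − 97k. This must still be ≥ 904, so k ≤ 8.
k = 8 is achieved by 8 values at 23 and 6 at 120, total 904.

8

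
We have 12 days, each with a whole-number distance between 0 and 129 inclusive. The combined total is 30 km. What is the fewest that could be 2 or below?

Let j be the number exceeding 2. Then the total is ≥ 3·j + 0·(12 − j) = 0 + 3j.
So 3j ≤ 30 and j ≤ 10; hence at least 12 − 10 = 2 are ≤ 2.
Exactly 2 works: 2 values at 0 and 10 at 3 total 30.

2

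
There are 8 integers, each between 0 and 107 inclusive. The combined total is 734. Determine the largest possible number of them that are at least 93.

7

Suppose k of them are at least 93. Those contribute at least 93 each and the other 8 − k at least 0 each.
So the total is at least 93k + 0(8 − k) = 0 + 93k. This must be ≤ 734, giving k ≤ 7.
k = 7 is achieved by 7 values at 93 and 1 at 0, total 651; add 83 to one value (staying below 93) to reach 734.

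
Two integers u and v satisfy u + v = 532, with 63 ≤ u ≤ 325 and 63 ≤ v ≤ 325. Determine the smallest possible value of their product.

67275

uv = u(532 − u) is concave in u, so over [207, 325] it is minimized at an endpoint.
At the endpoint u = 207, v = 532 − 207 = 325, so uv = 207 × 325 = 67275.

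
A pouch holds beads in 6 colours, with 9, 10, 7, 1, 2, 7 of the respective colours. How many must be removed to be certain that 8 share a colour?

32

In the worst case you take as many as possible of each colour without reaching 8: 7 + 7 + 7 + 1 + 2 + 7 = 31.
The next one must give 8 of some colour, so 31 + 1 = 32.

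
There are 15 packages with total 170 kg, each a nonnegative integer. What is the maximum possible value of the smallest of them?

The 15 values sum to 170, so their minimum is at most ⌊170/15⌋ = 11.
Equality holds with 10 values of 11 and 5 values of 12.

11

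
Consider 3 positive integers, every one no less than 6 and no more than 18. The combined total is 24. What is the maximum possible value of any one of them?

Maximizing one value means minimizing the remaining 2.
The other 2 contribute at least 2 × 6 = 12, leaving at most 24 − 12 = 12.
Since 12 ≤ 18, this is achievable: one at 12 and 2 at 6.

12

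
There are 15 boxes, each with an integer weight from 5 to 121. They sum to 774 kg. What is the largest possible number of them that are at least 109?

Suppose k of them are at least 109. Those contribute at least 109 each and the other 15 − k at least 5 each.
So the total is at least 109k + 5(15 − k) = 75 + 104k. This must be ≤ 774, giving k ≤ 6.
k = 6 is achieved by 6 values at 109 and 9 at 5, total 699; add 75 to one value (staying below 109) to reach 774.

6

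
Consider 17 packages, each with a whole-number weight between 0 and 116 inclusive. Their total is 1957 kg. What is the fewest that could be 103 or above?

If only k of them are at least 103, the other 17 − k are at most 102, so the total is at most k·116 + (17 − k)·102.
This must reach 1957, so k·116 + (17 − k)·102 ≥ 1957, giving k ≥ 16.
Exactly 16 works: 16 values at 116 and 1 at 102 total 1958; lower one of the high values by 1 (still ≥ 103) to hit 1957.

16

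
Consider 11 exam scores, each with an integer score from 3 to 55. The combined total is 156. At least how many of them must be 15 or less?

If only k of them are at most 15, the other 11 − k are at least 16, so the total is at least (11 − k)·16 + k·3.
This is ≤ 156, so (11 − k)·16 + 3k ≤ 156, which gives k ≥ 2.
Exactly 2 works: 2 values at 3 and 9 at 16 total 150; raise one of the low values by 6 (still ≤ 15) to hit 156.

2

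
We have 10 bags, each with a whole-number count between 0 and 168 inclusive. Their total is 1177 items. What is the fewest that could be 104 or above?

3

If only k of them are at least 104, the other 10 − k are at most 103, so the total is at most k·168 + (10 − k)·103.
This must reach 1177, so k·168 + (10 − k)·103 ≥ 1177, giving k ≥ 3.
Exactly 3 works: 3 values at 168 and 7 at 103 total 1225; lower one of the high values by 48 (still ≥ 104) to hit 1177.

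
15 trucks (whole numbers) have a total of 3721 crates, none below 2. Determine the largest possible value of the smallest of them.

248

If every one of the 15 were at least 249, the total would be at least 15 × 249 = 3735 > 3721.
Equality holds with 14 values of 248 and 1 value of 249.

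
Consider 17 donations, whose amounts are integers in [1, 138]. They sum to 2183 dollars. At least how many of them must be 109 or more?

Each value short of 109 is at most 108, costing at least 138 − 108 = 30 against the maximum total of 2346.
We can afford to lose at most 2346 − 2183 = 163, so at most ⌊163/30⌋ = 5 fall short, and at least 12 are ≥ 109.
Exactly 12 works: 12 values at 138 and 5 at 108 total 2196; lower one of the high values by 13 (still ≥ 109) to hit 2183.

12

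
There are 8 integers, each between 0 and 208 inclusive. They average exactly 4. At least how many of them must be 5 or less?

The total is 8 × 4 = 32.
Each value above 5 is at least 6, contributing at least 6 − 0 = 6 above the floor 0.
The sum exceeds the floor total 0 by 32, so at most ⌊32/6⌋ = 5 exceed 5, and at least 3 are ≤ 5.
Exactly 3 works: 3 values at 0 and 5 at 6 total 30; raise one of the low values by 2 (still ≤ 5) to hit 32.

3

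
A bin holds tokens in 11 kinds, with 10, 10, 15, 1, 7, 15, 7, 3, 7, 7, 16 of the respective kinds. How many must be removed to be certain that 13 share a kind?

In the worst case you take as many as possible of each kind without reaching 13: 10 + 10 + 12 + 1 + 7 + 12 + 7 + 3 + 7 + 7 + 12 = 88.
The next one must give 13 of some kind, so 88 + 1 = 89.

89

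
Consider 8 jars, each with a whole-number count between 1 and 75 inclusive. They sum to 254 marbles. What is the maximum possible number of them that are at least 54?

4

If k of the values are ≥ 54, the total is ≥ 54k + 1(8 − k).
Setting 54k + 1(8 − k) ≤ 254 gives 53k ≤ 246, so k ≤ 4.
k = 4 is achieved by 4 values at 54 and 4 at 1, total 220; add 34 to one value (staying below 54) to reach 254.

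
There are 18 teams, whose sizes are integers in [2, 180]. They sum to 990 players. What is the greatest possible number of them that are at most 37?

15

Suppose k of them are at most 37. Those contribute at most 37 each and the rest at most 180 each.
So the total is at most 37k + 180(18 − k) = 3240 − 143k. This must still be ≥ 990, so k ≤ 15.
k = 15 is achieved by 15 values at 37 and 3 at 180, total 1095; lower one of the 180's by 105 (still > 37) to reach 990.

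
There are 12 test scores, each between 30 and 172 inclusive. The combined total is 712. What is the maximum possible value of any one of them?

Maximizing one value means minimizing the remaining 11.
The other 11 contribute at least 11 × 30 = 330, leaving at most 712 − 330 = 382.
But each score is capped at 172, so the maximum is 172.
Achievable: one at 172 and the other 11 totalling 540, which fits since 11 × 30 ≤ 540 ≤ 11 × 172.

172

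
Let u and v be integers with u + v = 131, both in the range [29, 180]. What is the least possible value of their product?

For a fixed sum, uv is smallest when u and v are as far apart as possible.
The extreme feasible split is u = 29, v = 102, giving uv = 2958.

2958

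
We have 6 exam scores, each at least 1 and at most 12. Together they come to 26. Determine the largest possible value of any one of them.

12

Maximizing one value means minimizing the remaining 5.
The other 5 contribute at least 5 × 1 = 5, leaving at most 26 − 5 = 21.
But each score is capped at 12, so the maximum is 12.
Achievable: one at 12 and the other 5 totalling 14, which fits since 5 × 1 ≤ 14 ≤ 5 × 12.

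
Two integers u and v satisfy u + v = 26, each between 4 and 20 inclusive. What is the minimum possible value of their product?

For a fixed sum, uv is smallest when u and v are as far apart as possible.
At the endpoint u = 6, v = 26 − 6 = 20, so uv = 6 × 20 = 120.

120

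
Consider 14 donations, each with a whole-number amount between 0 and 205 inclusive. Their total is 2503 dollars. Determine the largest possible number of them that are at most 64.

2

Suppose k of them are at most 64. Those contribute at most 64 each and the rest at most 205 each.
So the total is at most 64k + 205(14 − k) = 2870 − 141k. This must still be ≥ 2503, so k ≤ 2.
k = 2 is achieved by 2 values at 64 and 12 at 205, total 2588; lower one of the 205's by 85 (still > 64) to reach 2503.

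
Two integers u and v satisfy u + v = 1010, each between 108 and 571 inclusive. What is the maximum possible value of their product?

255025

For a fixed sum, the product uv is largest when u and v are as close as possible.
Taking u = 505 and v = 505 (both in [108, 571]) gives uv = 255025.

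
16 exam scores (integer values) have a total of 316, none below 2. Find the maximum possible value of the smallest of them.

19

The 16 values sum to 316, so their minimum is at most ⌊316/16⌋ = 19.
Achievable: 4 of them at 19 and 12 at 20 total 316.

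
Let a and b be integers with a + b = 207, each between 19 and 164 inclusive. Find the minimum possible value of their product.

Since a + b is fixed, pushing one of them to its bound minimizes the product.
At the endpoint a = 43, b = 207 − 43 = 164, so ab = 43 × 164 = 7052.

7052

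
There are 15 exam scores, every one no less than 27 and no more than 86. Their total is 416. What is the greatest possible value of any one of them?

Maximizing one value means minimizing the remaining 14.
The other 14 contribute at least 14 × 27 = 378, leaving at most 416 − 378 = 38.
Since 38 ≤ 86, this is achievable: one at 38 and 14 at 27.

38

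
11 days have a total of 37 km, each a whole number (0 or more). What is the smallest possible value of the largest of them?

4

The average is 37/11 > 3, so not all 11 can be 3 or less; the largest is ≥ 4.
Taking 7 copies of 3 and 4 copies of 4 gives exactly 37, so 4 is attained.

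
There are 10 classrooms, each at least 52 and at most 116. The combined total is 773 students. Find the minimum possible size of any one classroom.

52

To make one classroom as small as possible, make the other 9 as large as possible.
The other 9 can take up 9 × 116 = 1044 ≥ 773 − 52, so one classroom can sit at its floor of 52.
Achievable: one at 52 and the other 9 totalling 721, which fits since 9 × 52 ≤ 721 ≤ 9 × 116.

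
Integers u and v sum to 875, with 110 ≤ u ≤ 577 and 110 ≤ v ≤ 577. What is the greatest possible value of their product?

191406

With u + v fixed, uv peaks when the two are closest together.
Taking u = 437 and v = 438 (both in [110, 577]) gives uv = 191406.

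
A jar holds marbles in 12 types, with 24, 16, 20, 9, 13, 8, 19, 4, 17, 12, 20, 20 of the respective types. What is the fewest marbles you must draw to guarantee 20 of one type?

175

In the worst case you take as many as possible of each type without reaching 20: 19 + 16 + 19 + 9 + 13 + 8 + 19 + 4 + 17 + 12 + 19 + 19 = 174.
The next one must give 20 of some type, so 174 + 1 = 175.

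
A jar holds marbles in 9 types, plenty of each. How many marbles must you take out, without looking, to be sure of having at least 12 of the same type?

100

You could draw 11 of every type without reaching 12 of any — 99 in all.
One more forces 12 of some type, so 99 + 1 = 100.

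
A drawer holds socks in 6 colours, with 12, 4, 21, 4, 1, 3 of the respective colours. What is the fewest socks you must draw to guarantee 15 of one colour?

39

In the worst case you take as many as possible of each colour without reaching 15: 12 + 4 + 14 + 4 + 1 + 3 = 38.
The next one must give 15 of some colour, so 38 + 1 = 39.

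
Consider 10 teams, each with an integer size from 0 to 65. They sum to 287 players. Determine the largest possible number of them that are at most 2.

Suppose k of them are at most 2. Those contribute at most 2 each and the rest at most 65 each.
So the total is at most 2k + 65(10 − k) = 650 − 63k. This must still be ≥ 287, so k ≤ 5.
k = 5 is achieved by 5 values at 2 and 5 at 65, total 335; lower one of the 65's by 48 (still > 2) to reach 287.

5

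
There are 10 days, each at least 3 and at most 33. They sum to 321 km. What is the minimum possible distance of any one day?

24

Minimizing one value means maximizing the remaining 9.
The other 9 contribute at most 9 × 33 = 297, leaving at least 321 − 297 = 24.
Since 24 ≥ 3, this is achievable: one at 24 and 9 at 33.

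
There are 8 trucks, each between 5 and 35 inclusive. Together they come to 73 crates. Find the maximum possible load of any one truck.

Maximizing one value means minimizing the remaining 7.
The other 7 contribute at least 7 × 5 = 35, leaving at most 73 − 35 = 38.
But each truck is capped at 35, so the maximum is 35.
Achievable: one at 35 and the other 7 totalling 38, which fits since 7 × 5 ≤ 38 ≤ 7 × 35.

35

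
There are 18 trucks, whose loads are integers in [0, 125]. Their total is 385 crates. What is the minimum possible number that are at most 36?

Let j be the number exceeding 36. Then the total is ≥ 37·j + 0·(18 − j) = 0 + 37j.
So 37j ≤ 385 and j ≤ 10; hence at least 18 − 10 = 8 are ≤ 36.
Exactly 8 works: 8 values at 0 and 10 at 37 total 370; raise one of the low values by 15 (still ≤ 36) to hit 385.

8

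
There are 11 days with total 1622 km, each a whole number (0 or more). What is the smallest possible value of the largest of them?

The 11 values sum to 1622, so their maximum is at least ⌈1622/11⌉ = 148.
Achievable: 5 of them at 148 and 6 at 147 total 1622.

148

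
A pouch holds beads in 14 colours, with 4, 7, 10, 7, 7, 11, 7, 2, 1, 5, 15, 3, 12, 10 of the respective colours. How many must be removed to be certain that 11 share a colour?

94

In the worst case you take as many as possible of each colour without reaching 11: 4 + 7 + 10 + 7 + 7 + 10 + 7 + 2 + 1 + 5 + 10 + 3 + 10 + 10 = 93.
The next one must give 11 of some colour, so 93 + 1 = 94.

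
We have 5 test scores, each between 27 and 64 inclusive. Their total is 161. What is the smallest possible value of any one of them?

27

Minimizing one value means maximizing the remaining 4.
The other 4 can take up 4 × 64 = 256 ≥ 161 − 27, so one score can sit at its floor of 27.
Achievable: one at 27 and the other 4 totalling 134, which fits since 4 × 27 ≤ 134 ≤ 4 × 64.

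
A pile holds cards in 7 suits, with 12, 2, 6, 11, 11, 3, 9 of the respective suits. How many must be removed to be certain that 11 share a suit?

51

In the worst case you take as many as possible of each suit without reaching 11: 10 + 2 + 6 + 10 + 10 + 3 + 9 = 50.
The next one must give 11 of some suit, so 50 + 1 = 51.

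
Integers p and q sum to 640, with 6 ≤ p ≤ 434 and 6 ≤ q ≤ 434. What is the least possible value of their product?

89404

Since p + q is fixed, pushing one of them to its bound minimizes the product.
The extreme feasible split is p = 206, q = 434, giving pq = 89404.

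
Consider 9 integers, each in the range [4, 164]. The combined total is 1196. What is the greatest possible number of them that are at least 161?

7

Suppose k of them are at least 161. Those contribute at least 161 each and the other 9 − k at least 4 each.
So the total is at least 161k + 4(9 − k) = 36 + 157k. This must be ≤ 1196, giving k ≤ 7.
k = 7 is achieved by 7 values at 161 and 2 at 4, total 1135; add 61 to one value (staying below 161) to reach 1196.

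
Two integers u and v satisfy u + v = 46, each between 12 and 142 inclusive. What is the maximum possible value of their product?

529

For a fixed sum, the product uv is largest when u and v are as close as possible.
Taking u = 23 and v = 23 (both in [12, 142]) gives uv = 529.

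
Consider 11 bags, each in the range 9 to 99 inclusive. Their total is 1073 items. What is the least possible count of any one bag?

To make one bag as small as possible, make the other 10 as large as possible.
The other 10 contribute at most 10 × 99 = 990, leaving at least 1073 − 990 = 83.
Since 83 ≥ 9, this is achievable: one at 83 and 10 at 99.

83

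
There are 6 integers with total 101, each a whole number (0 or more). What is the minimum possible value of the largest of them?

The average is 101/6 > 16, so not all 6 can be 16 or less; the largest is ≥ 17.
Taking 1 copy of 16 and 5 copies of 17 gives exactly 101, so 17 is attained.

17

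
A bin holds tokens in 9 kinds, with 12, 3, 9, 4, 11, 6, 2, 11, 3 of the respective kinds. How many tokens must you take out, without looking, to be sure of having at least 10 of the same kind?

In the worst case you take as many as possible of each kind without reaching 10: 9 + 3 + 9 + 4 + 9 + 6 + 2 + 9 + 3 = 54.
The next one must give 10 of some kind, so 54 + 1 = 55.

55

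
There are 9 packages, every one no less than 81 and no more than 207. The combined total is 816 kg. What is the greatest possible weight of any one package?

Maximizing one value means minimizing the remaining 8.
The other 8 contribute at least 8 × 81 = 648, leaving at most 816 − 648 = 168.
Since 168 ≤ 207, this is achievable: one at 168 and 8 at 81.

168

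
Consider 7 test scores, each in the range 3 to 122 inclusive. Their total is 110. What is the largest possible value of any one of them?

92

Maximizing one value means minimizing the remaining 6.
The other 6 contribute at least 6 × 3 = 18, leaving at most 110 − 18 = 92.
Since 92 ≤ 122, this is achievable: one at 92 and 6 at 3.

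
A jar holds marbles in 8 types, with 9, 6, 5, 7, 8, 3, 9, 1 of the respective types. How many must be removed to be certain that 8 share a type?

44

In the worst case you take as many as possible of each type without reaching 8: 7 + 6 + 5 + 7 + 7 + 3 + 7 + 1 = 43.
The next one must give 8 of some type, so 43 + 1 = 44.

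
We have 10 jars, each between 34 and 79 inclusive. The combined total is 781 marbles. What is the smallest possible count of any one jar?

Minimizing one value means maximizing the remaining 9.
The other 9 contribute at most 9 × 79 = 711, leaving at least 781 − 711 = 70.
Since 70 ≥ 34, this is achievable: one at 70 and 9 at 79.

70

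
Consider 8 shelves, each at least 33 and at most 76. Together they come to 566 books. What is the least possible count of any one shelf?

34

To make one shelf as small as possible, make the other 7 as large as possible.
The other 7 contribute at most 7 × 76 = 532, leaving at least 566 − 532 = 34.
Since 34 ≥ 33, this is achievable: one at 34 and 7 at 76.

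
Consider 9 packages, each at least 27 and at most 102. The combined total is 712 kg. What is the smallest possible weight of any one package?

27

Minimizing one value means maximizing the remaining 8.
The other 8 can take up 8 × 102 = 816 ≥ 712 − 27, so one package can sit at its floor of 27.
Achievable: one at 27 and the other 8 totalling 685, which fits since 8 × 27 ≤ 685 ≤ 8 × 102.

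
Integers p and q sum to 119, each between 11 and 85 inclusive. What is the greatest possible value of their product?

pq = p(119 − p) is maximized when p is as near 119/2 as the bounds allow.
Taking p = 59 and q = 60 (both in [11, 85]) gives pq = 3540.

3540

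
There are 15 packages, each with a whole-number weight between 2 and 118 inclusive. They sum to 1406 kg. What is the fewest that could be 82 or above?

6

If only k of them are at least 82, the other 15 − k are at most 81, so the total is at most k·118 + (15 − k)·81.
This must reach 1406, so k·118 + (15 − k)·81 ≥ 1406, giving k ≥ 6.
Exactly 6 works: 6 values at 118 and 9 at 81 total 1437; lower one of the high values by 31 (still ≥ 82) to hit 1406.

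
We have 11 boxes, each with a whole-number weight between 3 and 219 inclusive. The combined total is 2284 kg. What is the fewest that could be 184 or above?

8

Each value short of 184 is at most 183, costing at least 219 − 183 = 36 against the maximum total of 2409.
We can afford to lose at most 2409 − 2284 = 125, so at most ⌊125/36⌋ = 3 fall short, and at least 8 are ≥ 184.
Exactly 8 works: 8 values at 219 and 3 at 183 total 2301; lower one of the high values by 17 (still ≥ 184) to hit 2284.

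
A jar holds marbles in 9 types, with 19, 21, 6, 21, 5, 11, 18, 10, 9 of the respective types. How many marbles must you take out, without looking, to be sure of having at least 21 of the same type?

In the worst case you take as many as possible of each type without reaching 21: 19 + 20 + 6 + 20 + 5 + 11 + 18 + 10 + 9 = 118.
The next one must give 21 of some type, so 118 + 1 = 119.

119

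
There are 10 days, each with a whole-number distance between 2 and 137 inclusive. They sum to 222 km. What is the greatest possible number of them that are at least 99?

2

Suppose k of them are at least 99. Those contribute at least 99 each and the other 10 − k at least 2 each.
So the total is at least 99k + 2(10 − k) = 20 + 97k. This must be ≤ 222, giving k ≤ 2.
k = 2 is achieved by 2 values at 99 and 8 at 2, total 214; add 8 to one value (staying below 99) to reach 222.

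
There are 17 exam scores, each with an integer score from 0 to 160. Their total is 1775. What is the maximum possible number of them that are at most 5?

Each value at 5 or below falls at least 160 − 5 = 155 short of the ceiling 160.
The ceiling total is 17 × 160 = 2720, and we need 1775, so at most ⌊(2720 − 1775)/155⌋ = 6 can be that low.
k = 6 is achieved by 6 values at 5 and 11 at 160, total 1790; lower one of the 160's by 15 (still > 5) to reach 1775.

6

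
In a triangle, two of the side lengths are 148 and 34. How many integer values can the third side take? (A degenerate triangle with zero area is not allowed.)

The triangle inequality gives |148 − 34| < c < 148 + 34, i.e. 114 < c < 182.
So c can be any integer from 115 to 181: 67 values.

67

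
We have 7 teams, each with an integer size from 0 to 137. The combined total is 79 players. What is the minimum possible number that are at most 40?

Let j be the number exceeding 40. Then the total is ≥ 41·j + 0·(7 − j) = 0 + 41j.
So 41j ≤ 79 and j ≤ 1; hence at least 7 − 1 = 6 are ≤ 40.
Exactly 6 works: 6 values at 0 and 1 at 41 total 41; raise one of the low values by 38 (still ≤ 40) to hit 79.

6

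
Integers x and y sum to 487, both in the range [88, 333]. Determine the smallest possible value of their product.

For a fixed sum, xy is smallest when x and y are as far apart as possible.
The extreme feasible split is x = 154, y = 333, giving xy = 51282.

51282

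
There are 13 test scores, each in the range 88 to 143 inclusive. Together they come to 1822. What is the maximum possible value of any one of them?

143

Maximizing one value means minimizing the remaining 12.
The other 12 contribute at least 12 × 88 = 1056, leaving at most 1822 − 1056 = 766.
But each score is capped at 143, so the maximum is 143.
Achievable: one at 143 and the other 12 totalling 1679, which fits since 12 × 88 ≤ 1679 ≤ 12 × 143.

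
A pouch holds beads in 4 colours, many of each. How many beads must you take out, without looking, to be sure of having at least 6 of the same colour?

21

In the worst case you draw 5 of each of the 4 colours: 4 × 5 = 20.
One more forces 6 of some colour, so 20 + 1 = 21.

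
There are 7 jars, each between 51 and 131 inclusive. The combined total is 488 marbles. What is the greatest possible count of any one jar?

To make one jar as large as possible, make the other 6 as small as possible.
The other 6 contribute at least 6 × 51 = 306, leaving at most 488 − 306 = 182.
But each jar is capped at 131, so the maximum is 131.
Achievable: one at 131 and the other 6 totalling 357, which fits since 6 × 51 ≤ 357 ≤ 6 × 131.

131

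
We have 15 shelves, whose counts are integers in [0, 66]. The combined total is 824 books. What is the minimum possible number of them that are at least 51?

5

Suppose at most 15 − j of them reach 51; then j values are ≤ 50 and the rest ≤ 66.
The total is then ≤ 50·j + 66·(15 − j) = 990 − 16j. For this to be ≥ 824 we need j ≤ 10, so at least 15 − 10 = 5 must reach 51.
Exactly 5 works: 5 values at 66 and 10 at 50 total 830; lower one of the high values by 6 (still ≥ 51) to hit 824.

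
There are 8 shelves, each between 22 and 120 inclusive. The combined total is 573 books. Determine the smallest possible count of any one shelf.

22

Minimizing one value means maximizing the remaining 7.
The other 7 can take up 7 × 120 = 840 ≥ 573 − 22, so one shelf can sit at its floor of 22.
Achievable: one at 22 and the other 7 totalling 551, which fits since 7 × 22 ≤ 551 ≤ 7 × 120.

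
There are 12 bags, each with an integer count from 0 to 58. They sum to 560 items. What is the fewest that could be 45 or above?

Each value short of 45 is at most 44, costing at least 58 − 44 = 14 against the maximum total of 696.
We can afford to lose at most 696 − 560 = 136, so at most ⌊136/14⌋ = 9 fall short, and at least 3 are ≥ 45.
Exactly 3 works: 3 values at 58 and 9 at 44 total 570; lower one of the high values by 10 (still ≥ 45) to hit 560.

3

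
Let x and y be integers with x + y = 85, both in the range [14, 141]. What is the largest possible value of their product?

1806

xy = x(85 − x) is maximized when x is as near 85/2 as the bounds allow.
Taking x = 42 and y = 43 (both in [14, 141]) gives xy = 1806.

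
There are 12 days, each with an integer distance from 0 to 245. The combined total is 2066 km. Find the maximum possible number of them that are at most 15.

Suppose k of them are at most 15. Those contribute at most 15 each and the rest at most 245 each.
So the total is at most 15k + 245(12 − k) = 2940 − 230k. This must still be ≥ 2066, so k ≤ 3.
k = 3 is achieved by 3 values at 15 and 9 at 245, total 2250; lower one of the 245's by 184 (still > 15) to reach 2066.

3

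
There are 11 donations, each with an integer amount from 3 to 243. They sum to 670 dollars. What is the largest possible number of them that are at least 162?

With k values at 162 or above and the rest at least 3, the sum is at least 33 + 159k.
Since the sum is 670, we need 159k ≤ 637, i.e. k ≤ 4.
k = 4 is achieved by 4 values at 162 and 7 at 3, total 669; add 1 to one value (staying below 162) to reach 670.

4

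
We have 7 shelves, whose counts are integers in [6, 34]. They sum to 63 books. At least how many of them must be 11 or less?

Let j be the number exceeding 11. Then the total is ≥ 12·j + 6·(7 − j) = 42 + 6j.
So 6j ≤ 21 and j ≤ 3; hence at least 7 − 3 = 4 are ≤ 11.
Exactly 4 works: 4 values at 6 and 3 at 12 total 60; raise one of the low values by 3 (still ≤ 11) to hit 63.

4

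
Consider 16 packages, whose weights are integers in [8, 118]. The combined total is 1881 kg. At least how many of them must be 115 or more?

15

Suppose at most 16 − j of them reach 115; then j values are ≤ 114 and the rest ≤ 118.
The total is then ≤ 114·j + 118·(16 − j) = 1888 − 4j. For this to be ≥ 1881 we need j ≤ 1, so at least 16 − 1 = 15 must reach 115.
Exactly 15 works: 15 values at 118 and 1 at 114 total 1884; lower one of the high values by 3 (still ≥ 115) to hit 1881.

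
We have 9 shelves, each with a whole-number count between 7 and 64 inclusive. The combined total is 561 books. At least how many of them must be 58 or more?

7

Suppose at most 9 − j of them reach 58; then j values are ≤ 57 and the rest ≤ 64.
The total is then ≤ 57·j + 64·(9 − j) = 576 − 7j. For this to be ≥ 561 we need j ≤ 2, so at least 9 − 2 = 7 must reach 58.
Exactly 7 works: 7 values at 64 and 2 at 57 total 562; lower one of the high values by 1 (still ≥ 58) to hit 561.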